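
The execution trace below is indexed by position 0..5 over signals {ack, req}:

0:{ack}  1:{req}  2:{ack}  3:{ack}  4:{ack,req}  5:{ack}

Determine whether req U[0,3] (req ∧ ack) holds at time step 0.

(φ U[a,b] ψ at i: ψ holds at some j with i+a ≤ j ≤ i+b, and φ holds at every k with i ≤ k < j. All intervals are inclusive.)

Need some j in [0,3] with (req ∧ ack), and req at every k in [0,j-1].
  j=0: (req ∧ ack) false.
  j=1: (req ∧ ack) false.
  j=2: (req ∧ ack) false.
  j=3: (req ∧ ack) false.
No j in the window works → until fails.

No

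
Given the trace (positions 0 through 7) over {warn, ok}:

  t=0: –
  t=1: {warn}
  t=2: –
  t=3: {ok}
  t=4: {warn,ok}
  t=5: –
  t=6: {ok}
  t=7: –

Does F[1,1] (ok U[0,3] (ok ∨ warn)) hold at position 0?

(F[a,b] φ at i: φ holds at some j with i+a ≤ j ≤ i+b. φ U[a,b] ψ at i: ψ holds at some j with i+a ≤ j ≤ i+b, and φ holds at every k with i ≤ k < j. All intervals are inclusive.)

Check (ok U[0,3] (ok ∨ warn)) at each j in [1,1]:
  j=1: holds
Found at j=1 → formula holds.

Yes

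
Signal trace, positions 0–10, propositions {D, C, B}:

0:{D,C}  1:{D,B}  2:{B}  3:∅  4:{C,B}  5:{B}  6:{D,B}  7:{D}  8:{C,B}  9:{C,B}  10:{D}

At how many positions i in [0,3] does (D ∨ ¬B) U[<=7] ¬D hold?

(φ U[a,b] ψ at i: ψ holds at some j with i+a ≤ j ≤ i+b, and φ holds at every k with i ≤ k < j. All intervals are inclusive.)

Evaluate at each i in [0,3]:
  i=0: ✓ (rhs at j=2; lhs holds on [0,1])
  i=1: ✓ (rhs at j=2; lhs holds on [1,1])
  i=2: ✓ (rhs at j=2)
  i=3: ✓ (rhs at j=3)
Positions where it holds: {0, 1, 2, 3} → 4.

4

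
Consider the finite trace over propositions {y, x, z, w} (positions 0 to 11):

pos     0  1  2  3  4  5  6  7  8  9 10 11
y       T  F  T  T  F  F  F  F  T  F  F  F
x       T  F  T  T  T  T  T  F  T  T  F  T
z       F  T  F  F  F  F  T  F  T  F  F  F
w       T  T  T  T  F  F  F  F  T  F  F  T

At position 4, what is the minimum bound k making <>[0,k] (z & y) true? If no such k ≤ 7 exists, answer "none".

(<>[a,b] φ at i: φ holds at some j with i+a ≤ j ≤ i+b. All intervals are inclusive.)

Scan j = 4,5,… for (z & y):
  j=4: fails
  j=5: fails
  j=6: fails
  j=7: fails
  j=8: holds
First hit at j=8, so smallest k = 8-4 = 4.

4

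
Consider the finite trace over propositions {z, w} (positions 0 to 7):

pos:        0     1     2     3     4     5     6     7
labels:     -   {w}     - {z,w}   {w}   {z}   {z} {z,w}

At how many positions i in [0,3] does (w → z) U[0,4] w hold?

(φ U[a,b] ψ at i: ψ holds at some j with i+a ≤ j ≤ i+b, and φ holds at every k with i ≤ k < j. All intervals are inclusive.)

4

Evaluate at each i in [0,3]:
  i=0: ✓ (rhs at j=1; lhs holds on [0,0])
  i=1: ✓ (rhs at j=1)
  i=2: ✓ (rhs at j=3; lhs holds on [2,2])
  i=3: ✓ (rhs at j=3)
Positions where it holds: {0, 1, 2, 3} → 4.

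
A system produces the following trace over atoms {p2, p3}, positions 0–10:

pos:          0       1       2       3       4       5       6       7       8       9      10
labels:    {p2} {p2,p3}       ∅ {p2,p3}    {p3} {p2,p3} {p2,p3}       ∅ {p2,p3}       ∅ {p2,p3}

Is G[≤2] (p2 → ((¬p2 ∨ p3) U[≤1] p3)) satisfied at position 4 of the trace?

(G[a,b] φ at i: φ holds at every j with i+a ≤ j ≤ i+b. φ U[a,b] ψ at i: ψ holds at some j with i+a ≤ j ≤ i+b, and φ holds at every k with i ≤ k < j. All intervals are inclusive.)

Yes

Check (p2 → ((¬p2 ∨ p3) U[≤1] p3)) at every j in [4,6]:
  j=4: antecedent false → ✓
  j=5: antecedent true; consequent holds → ✓
  j=6: antecedent true; consequent holds → ✓
All positions satisfy it → formula holds.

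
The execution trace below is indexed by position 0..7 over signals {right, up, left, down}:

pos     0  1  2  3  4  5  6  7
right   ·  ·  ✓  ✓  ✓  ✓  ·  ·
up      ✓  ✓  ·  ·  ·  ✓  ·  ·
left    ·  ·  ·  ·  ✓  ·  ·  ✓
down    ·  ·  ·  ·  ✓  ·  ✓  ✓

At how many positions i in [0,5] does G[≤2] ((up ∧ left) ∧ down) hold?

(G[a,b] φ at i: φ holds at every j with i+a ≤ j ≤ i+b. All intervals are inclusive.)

0

Evaluate at each i in [0,5]:
  i=0: ✗ (fails at j=0)
  i=1: ✗ (fails at j=1)
  i=2: ✗ (fails at j=2)
  i=3: ✗ (fails at j=3)
  i=4: ✗ (fails at j=4)
  i=5: ✗ (fails at j=5)
Positions where it holds: {} → 0.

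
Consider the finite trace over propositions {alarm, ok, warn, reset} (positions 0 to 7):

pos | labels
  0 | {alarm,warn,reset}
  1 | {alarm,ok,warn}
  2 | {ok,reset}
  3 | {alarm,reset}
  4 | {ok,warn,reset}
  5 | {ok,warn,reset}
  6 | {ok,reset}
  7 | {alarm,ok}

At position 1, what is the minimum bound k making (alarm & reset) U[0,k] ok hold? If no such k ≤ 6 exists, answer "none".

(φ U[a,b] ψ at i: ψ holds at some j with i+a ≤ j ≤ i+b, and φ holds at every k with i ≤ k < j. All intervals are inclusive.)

Need earliest j ≥ 1 with ok, and (alarm & reset) at every k in [1,j-1].
  j=1: rhs holds (empty prefix). k = 0.

0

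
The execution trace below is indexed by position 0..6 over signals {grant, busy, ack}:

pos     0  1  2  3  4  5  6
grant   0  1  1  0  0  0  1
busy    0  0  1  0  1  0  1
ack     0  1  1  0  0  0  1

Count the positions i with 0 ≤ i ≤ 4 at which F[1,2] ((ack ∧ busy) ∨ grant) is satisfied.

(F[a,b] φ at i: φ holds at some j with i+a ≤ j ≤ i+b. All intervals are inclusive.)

3

Evaluate at each i in [0,4]:
  i=0: ✓ (witness j=1)
  i=1: ✓ (witness j=2)
  i=2: ✗ (none in [3,4])
  i=3: ✗ (none in [4,5])
  i=4: ✓ (witness j=6)
Positions where it holds: {0, 1, 4} → 3.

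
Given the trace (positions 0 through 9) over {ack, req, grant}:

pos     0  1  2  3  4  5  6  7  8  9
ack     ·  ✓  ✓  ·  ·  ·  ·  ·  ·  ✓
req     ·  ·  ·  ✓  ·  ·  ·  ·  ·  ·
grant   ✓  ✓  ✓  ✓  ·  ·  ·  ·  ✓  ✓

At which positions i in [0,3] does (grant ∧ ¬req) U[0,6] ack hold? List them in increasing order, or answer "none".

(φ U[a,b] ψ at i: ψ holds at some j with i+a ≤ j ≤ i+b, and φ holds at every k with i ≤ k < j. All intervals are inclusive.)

0, 1, 2

Evaluate at each i in [0,3]:
  i=0: ✓ (rhs at j=1; lhs holds on [0,0])
  i=1: ✓ (rhs at j=1)
  i=2: ✓ (rhs at j=2)
  i=3: ✗ (lhs fails at k=3 before rhs at j=9)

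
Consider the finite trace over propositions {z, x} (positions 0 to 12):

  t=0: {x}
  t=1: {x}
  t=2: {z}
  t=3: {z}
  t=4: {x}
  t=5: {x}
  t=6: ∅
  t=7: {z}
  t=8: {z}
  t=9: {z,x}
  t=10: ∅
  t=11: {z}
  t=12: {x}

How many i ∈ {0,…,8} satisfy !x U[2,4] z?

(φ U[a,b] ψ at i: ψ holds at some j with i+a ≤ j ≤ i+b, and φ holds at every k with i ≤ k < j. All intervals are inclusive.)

Evaluate at each i in [0,8]:
  i=0: ✗ (lhs fails at k=0 before rhs at j=2)
  i=1: ✗ (lhs fails at k=1 before rhs at j=3)
  i=2: ✗ (no rhs in [4,6])
  i=3: ✗ (lhs fails at k=4 before rhs at j=7)
  i=4: ✗ (lhs fails at k=4 before rhs at j=7)
  i=5: ✗ (lhs fails at k=5 before rhs at j=7)
  i=6: ✓ (rhs at j=8; lhs holds on [6,7])
  i=7: ✓ (rhs at j=9; lhs holds on [7,8])
  i=8: ✗ (lhs fails at k=9 before rhs at j=11)
Positions where it holds: {6, 7} → 2.

2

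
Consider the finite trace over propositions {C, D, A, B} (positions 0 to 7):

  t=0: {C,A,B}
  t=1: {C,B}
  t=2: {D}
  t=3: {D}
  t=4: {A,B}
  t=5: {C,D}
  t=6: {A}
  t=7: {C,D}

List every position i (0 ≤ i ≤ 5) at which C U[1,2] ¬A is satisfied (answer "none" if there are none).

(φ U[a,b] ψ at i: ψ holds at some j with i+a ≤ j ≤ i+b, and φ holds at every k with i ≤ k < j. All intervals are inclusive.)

0, 1

Evaluate at each i in [0,5]:
  i=0: ✓ (rhs at j=1; lhs holds on [0,0])
  i=1: ✓ (rhs at j=2; lhs holds on [1,1])
  i=2: ✗ (lhs fails at k=2 before rhs at j=3)
  i=3: ✗ (lhs fails at k=3 before rhs at j=5)
  i=4: ✗ (lhs fails at k=4 before rhs at j=5)
  i=5: ✗ (lhs fails at k=6 before rhs at j=7)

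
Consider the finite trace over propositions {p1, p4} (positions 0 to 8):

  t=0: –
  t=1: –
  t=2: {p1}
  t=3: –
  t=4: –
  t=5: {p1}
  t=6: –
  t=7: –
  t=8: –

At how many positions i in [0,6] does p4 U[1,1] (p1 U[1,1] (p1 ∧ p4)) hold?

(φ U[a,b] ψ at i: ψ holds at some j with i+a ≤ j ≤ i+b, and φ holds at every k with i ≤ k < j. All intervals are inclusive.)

0

Evaluate at each i in [0,6]:
  i=0: ✗ (no rhs in [1,1])
  i=1: ✗ (no rhs in [2,2])
  i=2: ✗ (no rhs in [3,3])
  i=3: ✗ (no rhs in [4,4])
  i=4: ✗ (no rhs in [5,5])
  i=5: ✗ (no rhs in [6,6])
  i=6: ✗ (no rhs in [7,7])
Positions where it holds: {} → 0.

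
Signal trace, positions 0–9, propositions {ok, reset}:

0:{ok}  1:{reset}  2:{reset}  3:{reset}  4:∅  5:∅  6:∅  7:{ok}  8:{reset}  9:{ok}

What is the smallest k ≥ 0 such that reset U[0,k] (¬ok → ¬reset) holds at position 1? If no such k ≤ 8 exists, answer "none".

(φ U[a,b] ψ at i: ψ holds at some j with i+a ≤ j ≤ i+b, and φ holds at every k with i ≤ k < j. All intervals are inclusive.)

Need earliest j ≥ 1 with (¬ok → ¬reset), and reset at every k in [1,j-1].
  j=1: rhs fails.
  j=2: rhs fails.
  j=3: rhs fails.
  j=4: rhs holds; lhs holds on [1,3]. k = 3.

3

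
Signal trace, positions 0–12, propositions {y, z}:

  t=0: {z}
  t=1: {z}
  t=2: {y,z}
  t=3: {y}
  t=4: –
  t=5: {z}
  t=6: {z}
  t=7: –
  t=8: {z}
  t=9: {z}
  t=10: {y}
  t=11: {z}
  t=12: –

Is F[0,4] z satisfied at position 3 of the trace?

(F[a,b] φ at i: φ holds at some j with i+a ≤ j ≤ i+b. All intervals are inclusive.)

Yes

Check z at each j in [3,7]:
  j=3: false
  j=4: false
  j=5: true
  j=6: true
  j=7: false
Found at j=5 → formula holds.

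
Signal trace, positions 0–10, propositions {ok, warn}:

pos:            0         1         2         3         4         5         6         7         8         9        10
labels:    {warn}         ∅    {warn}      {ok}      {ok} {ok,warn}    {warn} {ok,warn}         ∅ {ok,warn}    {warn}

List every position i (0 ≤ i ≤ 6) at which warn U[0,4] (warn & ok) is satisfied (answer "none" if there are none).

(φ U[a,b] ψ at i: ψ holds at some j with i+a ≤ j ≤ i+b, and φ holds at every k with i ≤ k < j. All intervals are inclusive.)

5, 6

Evaluate at each i in [0,6]:
  i=0: ✗ (no rhs in [0,4])
  i=1: ✗ (lhs fails at k=1 before rhs at j=5)
  i=2: ✗ (lhs fails at k=3 before rhs at j=5)
  i=3: ✗ (lhs fails at k=3 before rhs at j=5)
  i=4: ✗ (lhs fails at k=4 before rhs at j=5)
  i=5: ✓ (rhs at j=5)
  i=6: ✓ (rhs at j=7; lhs holds on [6,6])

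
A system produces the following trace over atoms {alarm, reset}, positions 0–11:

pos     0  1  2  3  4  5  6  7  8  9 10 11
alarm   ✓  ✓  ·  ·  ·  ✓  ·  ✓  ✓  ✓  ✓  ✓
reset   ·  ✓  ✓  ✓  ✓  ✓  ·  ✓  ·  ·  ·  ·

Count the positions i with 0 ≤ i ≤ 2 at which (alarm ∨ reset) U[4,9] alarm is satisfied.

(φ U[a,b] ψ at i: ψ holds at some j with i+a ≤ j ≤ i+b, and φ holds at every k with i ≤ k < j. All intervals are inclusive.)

Evaluate at each i in [0,2]:
  i=0: ✓ (rhs at j=5; lhs holds on [0,4])
  i=1: ✓ (rhs at j=5; lhs holds on [1,4])
  i=2: ✗ (lhs fails at k=6 before rhs at j=7)
Positions where it holds: {0, 1} → 2.

2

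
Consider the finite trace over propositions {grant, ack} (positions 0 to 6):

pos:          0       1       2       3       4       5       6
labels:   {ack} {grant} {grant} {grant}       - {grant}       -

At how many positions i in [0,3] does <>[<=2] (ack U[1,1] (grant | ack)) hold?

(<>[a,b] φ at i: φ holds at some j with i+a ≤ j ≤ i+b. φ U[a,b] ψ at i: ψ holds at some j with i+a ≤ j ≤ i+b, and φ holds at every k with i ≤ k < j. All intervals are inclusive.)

Evaluate at each i in [0,3]:
  i=0: ✓ (witness j=0)
  i=1: ✗ (none in [1,3])
  i=2: ✗ (none in [2,4])
  i=3: ✗ (none in [3,5])
Positions where it holds: {0} → 1.

1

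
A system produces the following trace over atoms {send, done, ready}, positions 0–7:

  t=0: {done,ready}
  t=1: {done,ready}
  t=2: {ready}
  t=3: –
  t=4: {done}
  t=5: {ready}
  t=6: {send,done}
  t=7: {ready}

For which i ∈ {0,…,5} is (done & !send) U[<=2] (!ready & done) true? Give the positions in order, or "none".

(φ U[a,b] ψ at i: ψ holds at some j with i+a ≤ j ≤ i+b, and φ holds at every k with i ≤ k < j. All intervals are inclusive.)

4

Evaluate at each i in [0,5]:
  i=0: ✗ (no rhs in [0,2])
  i=1: ✗ (no rhs in [1,3])
  i=2: ✗ (lhs fails at k=2 before rhs at j=4)
  i=3: ✗ (lhs fails at k=3 before rhs at j=4)
  i=4: ✓ (rhs at j=4)
  i=5: ✗ (lhs fails at k=5 before rhs at j=6)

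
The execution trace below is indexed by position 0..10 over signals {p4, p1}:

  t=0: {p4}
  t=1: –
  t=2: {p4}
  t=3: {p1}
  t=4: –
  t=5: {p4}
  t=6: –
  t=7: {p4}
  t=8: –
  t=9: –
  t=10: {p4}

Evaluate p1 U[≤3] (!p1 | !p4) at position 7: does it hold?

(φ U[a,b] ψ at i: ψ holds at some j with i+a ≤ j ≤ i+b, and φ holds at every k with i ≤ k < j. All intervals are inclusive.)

Need some j in [7,10] with (!p1 | !p4), and p1 at every k in [7,j-1].
  j=7: (!p1 | !p4) holds; no prefix to check → satisfied.

True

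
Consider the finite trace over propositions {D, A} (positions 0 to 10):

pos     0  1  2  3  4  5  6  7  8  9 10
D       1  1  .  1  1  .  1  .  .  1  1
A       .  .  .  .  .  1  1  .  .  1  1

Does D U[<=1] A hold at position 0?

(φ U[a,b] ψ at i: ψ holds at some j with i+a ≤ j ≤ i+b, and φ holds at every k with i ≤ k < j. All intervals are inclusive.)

Need some j in [0,1] with A, and D at every k in [0,j-1].
  j=0: A false.
  j=1: A false.
No j in the window works → until fails.

Does not hold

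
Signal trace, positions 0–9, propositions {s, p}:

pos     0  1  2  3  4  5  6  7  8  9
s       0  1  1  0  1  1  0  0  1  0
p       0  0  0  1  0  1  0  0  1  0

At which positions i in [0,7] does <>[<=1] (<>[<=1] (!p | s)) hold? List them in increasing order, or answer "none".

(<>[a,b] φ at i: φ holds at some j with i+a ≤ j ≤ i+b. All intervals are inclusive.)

0, 1, 2, 3, 4, 5, 6, 7

Evaluate at each i in [0,7]:
  i=0: ✓ (witness j=0)
  i=1: ✓ (witness j=1)
  i=2: ✓ (witness j=2)
  i=3: ✓ (witness j=3)
  i=4: ✓ (witness j=4)
  i=5: ✓ (witness j=5)
  i=6: ✓ (witness j=6)
  i=7: ✓ (witness j=7)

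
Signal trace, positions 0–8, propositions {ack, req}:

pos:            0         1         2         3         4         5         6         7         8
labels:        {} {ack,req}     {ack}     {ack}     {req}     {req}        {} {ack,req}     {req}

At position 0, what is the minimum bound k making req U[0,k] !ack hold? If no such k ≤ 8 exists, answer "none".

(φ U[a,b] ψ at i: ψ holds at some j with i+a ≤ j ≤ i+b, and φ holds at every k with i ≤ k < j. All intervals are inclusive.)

Need earliest j ≥ 0 with !ack, and req at every k in [0,j-1].
  j=0: rhs holds (empty prefix). k = 0.

0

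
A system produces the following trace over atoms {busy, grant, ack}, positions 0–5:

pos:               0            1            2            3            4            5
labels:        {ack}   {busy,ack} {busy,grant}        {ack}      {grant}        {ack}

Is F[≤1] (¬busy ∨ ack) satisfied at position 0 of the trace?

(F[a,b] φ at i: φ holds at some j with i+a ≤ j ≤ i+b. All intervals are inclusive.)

True

Check (¬busy ∨ ack) at each j in [0,1]:
  j=0: true
  j=1: true
Found at j=0 → formula holds.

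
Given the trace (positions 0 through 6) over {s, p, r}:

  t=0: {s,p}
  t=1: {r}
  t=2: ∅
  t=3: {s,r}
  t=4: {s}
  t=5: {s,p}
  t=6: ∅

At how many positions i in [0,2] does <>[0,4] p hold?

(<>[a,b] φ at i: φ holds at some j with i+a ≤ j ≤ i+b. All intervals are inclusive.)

Evaluate at each i in [0,2]:
  i=0: ✓ (witness j=0)
  i=1: ✓ (witness j=5)
  i=2: ✓ (witness j=5)
Positions where it holds: {0, 1, 2} → 3.

3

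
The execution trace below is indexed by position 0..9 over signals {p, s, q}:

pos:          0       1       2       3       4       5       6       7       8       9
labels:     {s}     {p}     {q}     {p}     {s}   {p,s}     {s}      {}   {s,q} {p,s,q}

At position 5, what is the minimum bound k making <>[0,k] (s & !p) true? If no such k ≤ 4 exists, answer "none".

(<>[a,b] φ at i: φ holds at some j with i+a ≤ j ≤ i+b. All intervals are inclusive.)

Scan j = 5,6,… for (s & !p):
  j=5: fails
  j=6: holds
First hit at j=6, so smallest k = 6-5 = 1.

1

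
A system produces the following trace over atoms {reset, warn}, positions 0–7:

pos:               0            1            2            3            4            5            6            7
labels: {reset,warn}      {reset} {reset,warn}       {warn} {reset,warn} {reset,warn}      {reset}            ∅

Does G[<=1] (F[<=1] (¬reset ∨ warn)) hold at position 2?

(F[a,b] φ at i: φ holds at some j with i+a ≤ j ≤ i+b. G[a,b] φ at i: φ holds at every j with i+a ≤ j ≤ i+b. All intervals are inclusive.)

Check F[<=1] (¬reset ∨ warn) at every j in [2,3]:
  j=2: holds (witness at 2)
  j=3: holds (witness at 3)
All positions satisfy it → formula holds.

Yes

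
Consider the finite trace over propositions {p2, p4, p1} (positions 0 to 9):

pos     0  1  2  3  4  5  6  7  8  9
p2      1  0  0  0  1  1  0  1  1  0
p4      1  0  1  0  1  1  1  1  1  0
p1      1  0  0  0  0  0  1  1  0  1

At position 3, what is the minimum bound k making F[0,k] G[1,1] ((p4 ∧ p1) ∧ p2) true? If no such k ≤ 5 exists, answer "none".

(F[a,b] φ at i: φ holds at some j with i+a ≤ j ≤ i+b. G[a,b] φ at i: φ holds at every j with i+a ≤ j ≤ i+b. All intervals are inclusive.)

Scan j = 3,4,… for G[1,1] ((p4 ∧ p1) ∧ p2):
  j=3: fails
  j=4: fails
  j=5: fails
  j=6: holds
First hit at j=6, so smallest k = 6-3 = 3.

3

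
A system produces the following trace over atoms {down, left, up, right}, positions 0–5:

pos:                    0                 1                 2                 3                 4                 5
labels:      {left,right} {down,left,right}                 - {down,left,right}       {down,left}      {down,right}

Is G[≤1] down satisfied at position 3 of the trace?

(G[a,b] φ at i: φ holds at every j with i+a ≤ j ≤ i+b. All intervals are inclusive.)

True

Check down at every j in [3,4]:
  j=3: true
  j=4: true
All positions satisfy it → formula holds.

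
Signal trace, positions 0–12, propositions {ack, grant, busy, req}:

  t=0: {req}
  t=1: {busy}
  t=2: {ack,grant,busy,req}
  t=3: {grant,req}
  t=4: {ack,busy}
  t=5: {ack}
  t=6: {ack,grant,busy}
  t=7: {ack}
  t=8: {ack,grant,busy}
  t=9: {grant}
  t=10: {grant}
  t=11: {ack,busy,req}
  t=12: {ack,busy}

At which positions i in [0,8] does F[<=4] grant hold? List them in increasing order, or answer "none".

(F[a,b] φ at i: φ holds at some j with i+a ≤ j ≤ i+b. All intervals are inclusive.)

0, 1, 2, 3, 4, 5, 6, 7, 8

Evaluate at each i in [0,8]:
  i=0: ✓ (witness j=2)
  i=1: ✓ (witness j=2)
  i=2: ✓ (witness j=2)
  i=3: ✓ (witness j=3)
  i=4: ✓ (witness j=6)
  i=5: ✓ (witness j=6)
  i=6: ✓ (witness j=6)
  i=7: ✓ (witness j=8)
  i=8: ✓ (witness j=8)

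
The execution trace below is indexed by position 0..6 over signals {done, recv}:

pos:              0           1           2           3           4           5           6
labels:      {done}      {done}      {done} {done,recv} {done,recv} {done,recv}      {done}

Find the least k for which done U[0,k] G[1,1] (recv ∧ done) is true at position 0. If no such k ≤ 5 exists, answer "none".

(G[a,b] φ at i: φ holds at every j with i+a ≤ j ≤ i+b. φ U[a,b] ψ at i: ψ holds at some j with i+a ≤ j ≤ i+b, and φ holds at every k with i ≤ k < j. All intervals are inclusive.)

Need earliest j ≥ 0 with G[1,1] (recv ∧ done), and done at every k in [0,j-1].
  j=0: rhs fails.
  j=1: rhs fails.
  j=2: rhs holds; lhs holds on [0,1]. k = 2.

2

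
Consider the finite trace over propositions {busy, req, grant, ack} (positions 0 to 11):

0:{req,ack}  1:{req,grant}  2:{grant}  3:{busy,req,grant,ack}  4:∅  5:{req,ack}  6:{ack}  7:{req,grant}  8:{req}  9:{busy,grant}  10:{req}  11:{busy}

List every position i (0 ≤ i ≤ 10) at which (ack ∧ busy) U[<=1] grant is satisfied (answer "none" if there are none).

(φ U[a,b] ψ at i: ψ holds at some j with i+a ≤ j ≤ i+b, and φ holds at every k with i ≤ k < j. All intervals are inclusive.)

1, 2, 3, 7, 9

Evaluate at each i in [0,10]:
  i=0: ✗ (lhs fails at k=0 before rhs at j=1)
  i=1: ✓ (rhs at j=1)
  i=2: ✓ (rhs at j=2)
  i=3: ✓ (rhs at j=3)
  i=4: ✗ (no rhs in [4,5])
  i=5: ✗ (no rhs in [5,6])
  i=6: ✗ (lhs fails at k=6 before rhs at j=7)
  i=7: ✓ (rhs at j=7)
  i=8: ✗ (lhs fails at k=8 before rhs at j=9)
  i=9: ✓ (rhs at j=9)
  i=10: ✗ (no rhs in [10,11])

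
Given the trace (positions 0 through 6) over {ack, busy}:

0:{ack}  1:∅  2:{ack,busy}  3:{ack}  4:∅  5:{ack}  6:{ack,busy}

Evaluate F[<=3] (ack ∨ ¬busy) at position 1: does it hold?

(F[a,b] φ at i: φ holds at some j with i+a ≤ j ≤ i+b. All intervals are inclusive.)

Check (ack ∨ ¬busy) at each j in [1,4]:
  j=1: true
  j=2: true
  j=3: true
  j=4: true
Found at j=1 → formula holds.

True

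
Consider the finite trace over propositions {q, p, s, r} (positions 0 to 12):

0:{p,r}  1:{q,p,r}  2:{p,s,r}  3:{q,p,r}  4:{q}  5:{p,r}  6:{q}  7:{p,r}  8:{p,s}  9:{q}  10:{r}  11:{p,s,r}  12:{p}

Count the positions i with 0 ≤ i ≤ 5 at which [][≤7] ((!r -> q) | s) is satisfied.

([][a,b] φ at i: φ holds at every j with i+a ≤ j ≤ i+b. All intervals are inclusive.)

Evaluate at each i in [0,5]:
  i=0: ✓ (all of [0,7])
  i=1: ✓ (all of [1,8])
  i=2: ✓ (all of [2,9])
  i=3: ✓ (all of [3,10])
  i=4: ✓ (all of [4,11])
  i=5: ✗ (fails at j=12)
Positions where it holds: {0, 1, 2, 3, 4} → 5.

5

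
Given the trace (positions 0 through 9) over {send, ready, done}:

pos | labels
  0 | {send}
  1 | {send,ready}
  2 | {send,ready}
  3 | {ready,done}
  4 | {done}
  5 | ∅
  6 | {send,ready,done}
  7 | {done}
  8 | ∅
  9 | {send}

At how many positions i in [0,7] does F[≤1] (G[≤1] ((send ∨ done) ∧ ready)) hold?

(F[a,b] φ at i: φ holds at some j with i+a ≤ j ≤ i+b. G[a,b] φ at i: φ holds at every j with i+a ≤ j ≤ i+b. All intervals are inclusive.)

Evaluate at each i in [0,7]:
  i=0: ✓ (witness j=1)
  i=1: ✓ (witness j=1)
  i=2: ✓ (witness j=2)
  i=3: ✗ (none in [3,4])
  i=4: ✗ (none in [4,5])
  i=5: ✗ (none in [5,6])
  i=6: ✗ (none in [6,7])
  i=7: ✗ (none in [7,8])
Positions where it holds: {0, 1, 2} → 3.

3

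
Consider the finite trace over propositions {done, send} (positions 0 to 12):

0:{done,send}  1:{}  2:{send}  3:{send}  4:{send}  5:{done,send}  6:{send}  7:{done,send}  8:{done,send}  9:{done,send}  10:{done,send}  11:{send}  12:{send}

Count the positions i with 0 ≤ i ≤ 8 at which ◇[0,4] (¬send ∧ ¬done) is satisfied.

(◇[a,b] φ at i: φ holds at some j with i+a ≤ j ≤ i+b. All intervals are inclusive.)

Evaluate at each i in [0,8]:
  i=0: ✓ (witness j=1)
  i=1: ✓ (witness j=1)
  i=2: ✗ (none in [2,6])
  i=3: ✗ (none in [3,7])
  i=4: ✗ (none in [4,8])
  i=5: ✗ (none in [5,9])
  i=6: ✗ (none in [6,10])
  i=7: ✗ (none in [7,11])
  i=8: ✗ (none in [8,12])
Positions where it holds: {0, 1} → 2.

2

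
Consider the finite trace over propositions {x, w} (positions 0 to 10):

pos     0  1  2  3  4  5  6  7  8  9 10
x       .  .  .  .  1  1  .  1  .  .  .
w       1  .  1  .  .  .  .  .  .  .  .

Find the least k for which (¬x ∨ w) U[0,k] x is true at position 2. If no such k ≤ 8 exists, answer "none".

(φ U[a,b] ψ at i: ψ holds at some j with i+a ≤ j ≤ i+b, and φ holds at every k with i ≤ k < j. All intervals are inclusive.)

2

Need earliest j ≥ 2 with x, and (¬x ∨ w) at every k in [2,j-1].
  j=2: rhs fails.
  j=3: rhs fails.
  j=4: rhs holds; lhs holds on [2,3]. k = 2.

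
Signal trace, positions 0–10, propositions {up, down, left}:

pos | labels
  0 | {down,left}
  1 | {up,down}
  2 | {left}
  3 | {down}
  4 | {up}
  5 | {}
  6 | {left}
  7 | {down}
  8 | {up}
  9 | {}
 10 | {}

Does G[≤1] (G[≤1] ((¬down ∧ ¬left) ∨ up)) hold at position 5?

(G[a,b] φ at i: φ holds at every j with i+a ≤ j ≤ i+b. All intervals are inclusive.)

Check G[≤1] ((¬down ∧ ¬left) ∨ up) at every j in [5,6]:
  j=5: fails at 6
  j=6: fails at 6
Fails at j=5 → formula fails.

No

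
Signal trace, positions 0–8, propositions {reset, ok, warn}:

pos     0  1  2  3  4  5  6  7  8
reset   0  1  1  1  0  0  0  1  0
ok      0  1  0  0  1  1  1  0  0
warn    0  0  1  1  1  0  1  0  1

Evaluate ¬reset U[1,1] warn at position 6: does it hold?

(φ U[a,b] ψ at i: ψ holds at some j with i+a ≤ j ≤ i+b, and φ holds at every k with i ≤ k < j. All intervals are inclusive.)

False

Need some j in [7,7] with warn, and ¬reset at every k in [6,j-1].
  j=7: warn false.
No j in the window works → until fails.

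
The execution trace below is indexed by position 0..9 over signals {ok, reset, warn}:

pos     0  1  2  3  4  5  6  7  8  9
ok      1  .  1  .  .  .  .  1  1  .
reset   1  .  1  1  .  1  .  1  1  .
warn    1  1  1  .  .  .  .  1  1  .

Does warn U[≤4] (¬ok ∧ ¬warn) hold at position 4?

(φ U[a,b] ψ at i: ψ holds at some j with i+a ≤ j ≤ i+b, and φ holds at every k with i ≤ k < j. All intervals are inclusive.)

Need some j in [4,8] with (¬ok ∧ ¬warn), and warn at every k in [4,j-1].
  j=4: (¬ok ∧ ¬warn) holds; no prefix to check → satisfied.

True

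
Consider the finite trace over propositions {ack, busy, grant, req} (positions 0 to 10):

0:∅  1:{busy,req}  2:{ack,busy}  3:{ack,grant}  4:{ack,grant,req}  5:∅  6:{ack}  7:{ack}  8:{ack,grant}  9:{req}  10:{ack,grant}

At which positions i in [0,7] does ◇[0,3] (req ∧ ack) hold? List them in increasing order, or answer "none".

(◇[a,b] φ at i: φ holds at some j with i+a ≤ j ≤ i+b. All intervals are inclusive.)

1, 2, 3, 4

Evaluate at each i in [0,7]:
  i=0: ✗ (none in [0,3])
  i=1: ✓ (witness j=4)
  i=2: ✓ (witness j=4)
  i=3: ✓ (witness j=4)
  i=4: ✓ (witness j=4)
  i=5: ✗ (none in [5,8])
  i=6: ✗ (none in [6,9])
  i=7: ✗ (none in [7,10])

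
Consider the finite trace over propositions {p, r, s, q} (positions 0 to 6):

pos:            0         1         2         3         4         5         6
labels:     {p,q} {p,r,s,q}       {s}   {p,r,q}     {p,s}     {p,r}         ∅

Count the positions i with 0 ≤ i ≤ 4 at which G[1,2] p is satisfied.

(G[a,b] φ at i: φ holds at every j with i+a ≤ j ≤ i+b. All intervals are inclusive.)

2

Evaluate at each i in [0,4]:
  i=0: ✗ (fails at j=2)
  i=1: ✗ (fails at j=2)
  i=2: ✓ (all of [3,4])
  i=3: ✓ (all of [4,5])
  i=4: ✗ (fails at j=6)
Positions where it holds: {2, 3} → 2.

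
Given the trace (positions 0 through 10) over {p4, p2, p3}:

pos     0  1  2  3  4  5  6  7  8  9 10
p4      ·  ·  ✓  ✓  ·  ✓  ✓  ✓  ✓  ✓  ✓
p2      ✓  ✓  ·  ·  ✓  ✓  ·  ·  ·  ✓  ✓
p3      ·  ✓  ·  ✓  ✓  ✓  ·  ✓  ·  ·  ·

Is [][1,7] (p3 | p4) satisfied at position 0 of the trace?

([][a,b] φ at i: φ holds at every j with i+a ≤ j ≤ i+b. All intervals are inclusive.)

Check (p3 | p4) at every j in [1,7]:
  j=1: true
  j=2: true
  j=3: true
  j=4: true
  j=5: true
  j=6: true
  j=7: true
All positions satisfy it → formula holds.

True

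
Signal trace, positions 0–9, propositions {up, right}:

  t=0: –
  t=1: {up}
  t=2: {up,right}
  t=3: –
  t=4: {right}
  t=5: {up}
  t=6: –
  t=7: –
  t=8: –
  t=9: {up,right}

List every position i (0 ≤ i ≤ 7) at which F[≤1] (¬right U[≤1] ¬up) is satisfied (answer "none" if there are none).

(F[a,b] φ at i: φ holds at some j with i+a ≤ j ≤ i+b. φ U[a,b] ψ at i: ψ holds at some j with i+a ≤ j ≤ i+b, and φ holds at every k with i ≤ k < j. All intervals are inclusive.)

0, 2, 3, 4, 5, 6, 7

Evaluate at each i in [0,7]:
  i=0: ✓ (witness j=0)
  i=1: ✗ (none in [1,2])
  i=2: ✓ (witness j=3)
  i=3: ✓ (witness j=3)
  i=4: ✓ (witness j=4)
  i=5: ✓ (witness j=5)
  i=6: ✓ (witness j=6)
  i=7: ✓ (witness j=7)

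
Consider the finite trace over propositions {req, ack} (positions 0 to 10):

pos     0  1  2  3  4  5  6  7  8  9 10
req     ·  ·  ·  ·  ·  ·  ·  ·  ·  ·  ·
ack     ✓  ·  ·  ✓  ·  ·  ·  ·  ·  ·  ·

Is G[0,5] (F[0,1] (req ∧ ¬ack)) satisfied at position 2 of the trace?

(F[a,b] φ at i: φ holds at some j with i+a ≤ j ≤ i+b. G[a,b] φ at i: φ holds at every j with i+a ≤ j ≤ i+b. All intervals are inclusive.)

Check F[0,1] (req ∧ ¬ack) at every j in [2,7]:
  j=2: fails (none in [2,3])
  j=3: fails (none in [3,4])
  j=4: fails (none in [4,5])
  j=5: fails (none in [5,6])
  j=6: fails (none in [6,7])
  j=7: fails (none in [7,8])
Fails at j=2 → formula fails.

Does not hold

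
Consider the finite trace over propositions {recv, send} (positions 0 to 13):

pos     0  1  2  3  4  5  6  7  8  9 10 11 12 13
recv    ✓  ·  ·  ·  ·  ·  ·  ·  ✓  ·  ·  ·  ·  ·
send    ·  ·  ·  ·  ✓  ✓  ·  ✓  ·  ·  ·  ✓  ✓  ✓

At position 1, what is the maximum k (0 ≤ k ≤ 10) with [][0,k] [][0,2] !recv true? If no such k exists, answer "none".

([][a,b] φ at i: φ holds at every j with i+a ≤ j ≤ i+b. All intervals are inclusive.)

4

[][0,2] !recv must hold from j=1 onward; find where it first fails.
  j=1: holds
  j=2: holds
  j=3: holds
  j=4: holds
  j=5: holds
  j=6: fails
Holds on [1,5], so largest k = 4.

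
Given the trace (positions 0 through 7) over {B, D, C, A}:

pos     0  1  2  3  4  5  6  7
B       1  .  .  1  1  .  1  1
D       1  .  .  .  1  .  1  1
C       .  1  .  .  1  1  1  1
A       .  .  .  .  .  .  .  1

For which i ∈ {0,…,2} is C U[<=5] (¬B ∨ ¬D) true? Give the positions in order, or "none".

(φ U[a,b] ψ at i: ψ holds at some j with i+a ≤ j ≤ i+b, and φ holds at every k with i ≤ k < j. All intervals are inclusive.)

1, 2

Evaluate at each i in [0,2]:
  i=0: ✗ (lhs fails at k=0 before rhs at j=1)
  i=1: ✓ (rhs at j=1)
  i=2: ✓ (rhs at j=2)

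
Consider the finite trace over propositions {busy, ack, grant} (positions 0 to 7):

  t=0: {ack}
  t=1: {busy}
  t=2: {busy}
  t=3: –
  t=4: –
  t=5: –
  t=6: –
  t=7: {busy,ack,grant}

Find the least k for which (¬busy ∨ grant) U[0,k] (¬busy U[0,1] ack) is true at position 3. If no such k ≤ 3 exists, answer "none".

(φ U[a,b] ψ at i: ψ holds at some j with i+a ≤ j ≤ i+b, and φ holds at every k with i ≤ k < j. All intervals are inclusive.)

Need earliest j ≥ 3 with (¬busy U[0,1] ack), and (¬busy ∨ grant) at every k in [3,j-1].
  j=3: rhs fails.
  j=4: rhs fails.
  j=5: rhs fails.
  j=6: rhs holds; lhs holds on [3,5]. k = 3.

3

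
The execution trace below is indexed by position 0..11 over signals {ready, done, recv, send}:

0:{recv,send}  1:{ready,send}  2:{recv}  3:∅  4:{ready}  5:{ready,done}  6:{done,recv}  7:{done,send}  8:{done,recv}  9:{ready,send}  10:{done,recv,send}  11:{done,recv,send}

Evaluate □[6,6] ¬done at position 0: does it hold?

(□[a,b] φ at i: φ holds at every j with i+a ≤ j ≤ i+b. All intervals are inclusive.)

Check ¬done at every j in [6,6]:
  j=6: false
Fails at j=6 → formula fails.

No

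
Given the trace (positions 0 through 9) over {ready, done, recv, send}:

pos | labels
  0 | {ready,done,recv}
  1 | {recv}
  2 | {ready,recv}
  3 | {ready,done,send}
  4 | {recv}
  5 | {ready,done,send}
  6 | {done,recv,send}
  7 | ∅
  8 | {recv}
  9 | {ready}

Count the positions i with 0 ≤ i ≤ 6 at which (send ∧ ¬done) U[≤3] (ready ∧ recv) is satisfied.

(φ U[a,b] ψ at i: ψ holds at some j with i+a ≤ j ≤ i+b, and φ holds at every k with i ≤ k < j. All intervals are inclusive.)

Evaluate at each i in [0,6]:
  i=0: ✓ (rhs at j=0)
  i=1: ✗ (lhs fails at k=1 before rhs at j=2)
  i=2: ✓ (rhs at j=2)
  i=3: ✗ (no rhs in [3,6])
  i=4: ✗ (no rhs in [4,7])
  i=5: ✗ (no rhs in [5,8])
  i=6: ✗ (no rhs in [6,9])
Positions where it holds: {0, 2} → 2.

2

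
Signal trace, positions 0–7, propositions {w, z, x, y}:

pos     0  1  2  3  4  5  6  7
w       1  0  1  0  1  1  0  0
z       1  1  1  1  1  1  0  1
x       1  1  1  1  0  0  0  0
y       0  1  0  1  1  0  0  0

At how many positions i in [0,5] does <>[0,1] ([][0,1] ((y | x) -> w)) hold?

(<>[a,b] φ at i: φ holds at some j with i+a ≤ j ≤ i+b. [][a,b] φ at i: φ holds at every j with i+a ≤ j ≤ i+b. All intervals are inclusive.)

Evaluate at each i in [0,5]:
  i=0: ✗ (none in [0,1])
  i=1: ✗ (none in [1,2])
  i=2: ✗ (none in [2,3])
  i=3: ✓ (witness j=4)
  i=4: ✓ (witness j=4)
  i=5: ✓ (witness j=5)
Positions where it holds: {3, 4, 5} → 3.

3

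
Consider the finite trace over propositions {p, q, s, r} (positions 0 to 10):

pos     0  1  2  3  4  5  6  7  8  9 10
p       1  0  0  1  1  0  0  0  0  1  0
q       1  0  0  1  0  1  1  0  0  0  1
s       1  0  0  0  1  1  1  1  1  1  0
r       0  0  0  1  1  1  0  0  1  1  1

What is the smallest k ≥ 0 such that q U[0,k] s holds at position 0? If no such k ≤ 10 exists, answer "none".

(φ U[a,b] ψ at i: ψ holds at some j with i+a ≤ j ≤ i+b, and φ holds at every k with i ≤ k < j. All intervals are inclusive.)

0

Need earliest j ≥ 0 with s, and q at every k in [0,j-1].
  j=0: rhs holds (empty prefix). k = 0.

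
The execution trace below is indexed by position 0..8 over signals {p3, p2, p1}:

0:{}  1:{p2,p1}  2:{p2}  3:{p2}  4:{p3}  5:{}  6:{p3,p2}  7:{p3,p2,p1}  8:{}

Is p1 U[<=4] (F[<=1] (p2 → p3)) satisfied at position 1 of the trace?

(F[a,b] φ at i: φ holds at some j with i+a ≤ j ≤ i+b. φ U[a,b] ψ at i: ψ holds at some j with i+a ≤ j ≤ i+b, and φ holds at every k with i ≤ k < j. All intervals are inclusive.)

Need some j in [1,5] with F[<=1] (p2 → p3), and p1 at every k in [1,j-1].
  j=1: F[<=1] (p2 → p3) — fails (none in [1,2]).
  j=2: F[<=1] (p2 → p3) — fails (none in [2,3]).
  j=3: F[<=1] (p2 → p3) holds, but p1 fails at k=2 → not this j.
  j=4: F[<=1] (p2 → p3) holds, but p1 fails at k=2 → not this j.
  j=5: F[<=1] (p2 → p3) holds, but p1 fails at k=2 → not this j.
No j in the window works → until fails.

No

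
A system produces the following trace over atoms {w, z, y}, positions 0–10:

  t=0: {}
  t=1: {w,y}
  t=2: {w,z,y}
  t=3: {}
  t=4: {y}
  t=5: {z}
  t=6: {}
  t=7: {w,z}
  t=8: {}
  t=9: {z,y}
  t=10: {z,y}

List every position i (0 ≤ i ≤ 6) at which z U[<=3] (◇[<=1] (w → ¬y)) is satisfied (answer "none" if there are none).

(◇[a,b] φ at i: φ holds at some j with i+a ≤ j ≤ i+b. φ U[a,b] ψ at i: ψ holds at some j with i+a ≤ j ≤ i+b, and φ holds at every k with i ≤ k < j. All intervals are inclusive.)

Evaluate at each i in [0,6]:
  i=0: ✓ (rhs at j=0)
  i=1: ✗ (lhs fails at k=1 before rhs at j=2)
  i=2: ✓ (rhs at j=2)
  i=3: ✓ (rhs at j=3)
  i=4: ✓ (rhs at j=4)
  i=5: ✓ (rhs at j=5)
  i=6: ✓ (rhs at j=6)

0, 2, 3, 4, 5, 6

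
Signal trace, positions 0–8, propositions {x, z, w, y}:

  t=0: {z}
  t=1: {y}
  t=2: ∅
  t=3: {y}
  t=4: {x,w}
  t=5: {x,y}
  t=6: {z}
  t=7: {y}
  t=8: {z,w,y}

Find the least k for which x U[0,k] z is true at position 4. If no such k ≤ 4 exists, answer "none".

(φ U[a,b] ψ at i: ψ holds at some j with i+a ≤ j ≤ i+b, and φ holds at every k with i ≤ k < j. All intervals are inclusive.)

Need earliest j ≥ 4 with z, and x at every k in [4,j-1].
  j=4: rhs fails.
  j=5: rhs fails.
  j=6: rhs holds; lhs holds on [4,5]. k = 2.

2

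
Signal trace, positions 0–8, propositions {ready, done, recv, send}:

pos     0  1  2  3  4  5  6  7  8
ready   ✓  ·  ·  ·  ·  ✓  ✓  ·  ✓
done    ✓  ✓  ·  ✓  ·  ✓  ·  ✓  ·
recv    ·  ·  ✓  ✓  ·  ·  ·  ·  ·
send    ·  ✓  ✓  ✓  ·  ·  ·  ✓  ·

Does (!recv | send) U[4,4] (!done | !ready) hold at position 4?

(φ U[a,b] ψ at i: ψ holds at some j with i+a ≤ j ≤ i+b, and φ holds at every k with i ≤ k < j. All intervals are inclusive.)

True

Need some j in [8,8] with (!done | !ready), and (!recv | send) at every k in [4,j-1].
  j=8: (!done | !ready) holds; (!recv | send) holds at every k in [4,7] → satisfied.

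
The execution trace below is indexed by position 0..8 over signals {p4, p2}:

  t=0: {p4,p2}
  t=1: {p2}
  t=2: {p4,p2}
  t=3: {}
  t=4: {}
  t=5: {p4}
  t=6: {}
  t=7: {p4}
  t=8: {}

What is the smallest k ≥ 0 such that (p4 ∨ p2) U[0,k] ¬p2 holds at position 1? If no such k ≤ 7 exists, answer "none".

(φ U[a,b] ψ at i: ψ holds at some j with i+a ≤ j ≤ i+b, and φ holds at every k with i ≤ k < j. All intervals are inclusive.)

Need earliest j ≥ 1 with ¬p2, and (p4 ∨ p2) at every k in [1,j-1].
  j=1: rhs fails.
  j=2: rhs fails.
  j=3: rhs holds; lhs holds on [1,2]. k = 2.

2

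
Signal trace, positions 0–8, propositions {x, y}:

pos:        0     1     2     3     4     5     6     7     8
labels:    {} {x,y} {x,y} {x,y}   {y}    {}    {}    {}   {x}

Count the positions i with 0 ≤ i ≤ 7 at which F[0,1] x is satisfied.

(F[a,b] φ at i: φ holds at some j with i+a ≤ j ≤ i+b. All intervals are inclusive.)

5

Evaluate at each i in [0,7]:
  i=0: ✓ (witness j=1)
  i=1: ✓ (witness j=1)
  i=2: ✓ (witness j=2)
  i=3: ✓ (witness j=3)
  i=4: ✗ (none in [4,5])
  i=5: ✗ (none in [5,6])
  i=6: ✗ (none in [6,7])
  i=7: ✓ (witness j=8)
Positions where it holds: {0, 1, 2, 3, 7} → 5.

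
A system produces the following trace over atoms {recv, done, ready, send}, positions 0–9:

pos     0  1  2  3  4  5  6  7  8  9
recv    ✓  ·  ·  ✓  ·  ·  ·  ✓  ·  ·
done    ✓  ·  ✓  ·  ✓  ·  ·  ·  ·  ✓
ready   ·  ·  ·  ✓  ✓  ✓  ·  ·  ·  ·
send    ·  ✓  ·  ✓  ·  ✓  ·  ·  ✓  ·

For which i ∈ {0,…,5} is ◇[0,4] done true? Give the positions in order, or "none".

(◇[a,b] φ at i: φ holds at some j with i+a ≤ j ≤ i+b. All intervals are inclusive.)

Evaluate at each i in [0,5]:
  i=0: ✓ (witness j=0)
  i=1: ✓ (witness j=2)
  i=2: ✓ (witness j=2)
  i=3: ✓ (witness j=4)
  i=4: ✓ (witness j=4)
  i=5: ✓ (witness j=9)

0, 1, 2, 3, 4, 5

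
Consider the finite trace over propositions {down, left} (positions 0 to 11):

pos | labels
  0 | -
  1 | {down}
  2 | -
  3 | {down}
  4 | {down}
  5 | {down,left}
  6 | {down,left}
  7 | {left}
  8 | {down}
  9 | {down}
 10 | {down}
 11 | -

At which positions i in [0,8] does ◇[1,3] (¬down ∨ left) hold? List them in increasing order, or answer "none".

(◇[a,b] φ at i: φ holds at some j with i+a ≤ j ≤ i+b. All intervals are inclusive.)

0, 1, 2, 3, 4, 5, 6, 8

Evaluate at each i in [0,8]:
  i=0: ✓ (witness j=2)
  i=1: ✓ (witness j=2)
  i=2: ✓ (witness j=5)
  i=3: ✓ (witness j=5)
  i=4: ✓ (witness j=5)
  i=5: ✓ (witness j=6)
  i=6: ✓ (witness j=7)
  i=7: ✗ (none in [8,10])
  i=8: ✓ (witness j=11)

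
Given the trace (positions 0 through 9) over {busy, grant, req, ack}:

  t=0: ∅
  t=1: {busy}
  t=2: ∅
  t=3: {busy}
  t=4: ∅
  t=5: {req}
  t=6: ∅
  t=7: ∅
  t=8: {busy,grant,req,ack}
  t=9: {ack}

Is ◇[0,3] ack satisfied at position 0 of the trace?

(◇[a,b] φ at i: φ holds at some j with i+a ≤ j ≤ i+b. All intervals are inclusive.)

Check ack at each j in [0,3]:
  j=0: false
  j=1: false
  j=2: false
  j=3: false
No position in the window satisfies it → formula fails.

No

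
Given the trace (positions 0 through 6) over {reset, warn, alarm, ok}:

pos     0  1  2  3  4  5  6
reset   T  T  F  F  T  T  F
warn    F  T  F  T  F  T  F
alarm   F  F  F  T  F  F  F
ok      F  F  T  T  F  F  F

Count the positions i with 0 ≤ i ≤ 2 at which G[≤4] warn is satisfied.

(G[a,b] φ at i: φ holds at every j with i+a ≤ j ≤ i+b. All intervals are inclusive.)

Evaluate at each i in [0,2]:
  i=0: ✗ (fails at j=0)
  i=1: ✗ (fails at j=2)
  i=2: ✗ (fails at j=2)
Positions where it holds: {} → 0.

0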